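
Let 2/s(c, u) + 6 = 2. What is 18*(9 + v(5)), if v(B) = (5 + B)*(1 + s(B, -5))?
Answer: 252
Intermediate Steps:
s(c, u) = -1/2 (s(c, u) = 2/(-6 + 2) = 2/(-4) = 2*(-1/4) = -1/2)
v(B) = 5/2 + B/2 (v(B) = (5 + B)*(1 - 1/2) = (5 + B)*(1/2) = 5/2 + B/2)
18*(9 + v(5)) = 18*(9 + (5/2 + (1/2)*5)) = 18*(9 + (5/2 + 5/2)) = 18*(9 + 5) = 18*14 = 252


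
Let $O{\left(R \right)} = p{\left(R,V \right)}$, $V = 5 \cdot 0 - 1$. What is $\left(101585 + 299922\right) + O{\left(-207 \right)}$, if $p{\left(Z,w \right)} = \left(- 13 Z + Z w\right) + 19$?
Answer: $404424$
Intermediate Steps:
$V = -1$ ($V = 0 - 1 = -1$)
$p{\left(Z,w \right)} = 19 - 13 Z + Z w$
$O{\left(R \right)} = 19 - 14 R$ ($O{\left(R \right)} = 19 - 13 R + R \left(-1\right) = 19 - 13 R - R = 19 - 14 R$)
$\left(101585 + 299922\right) + O{\left(-207 \right)} = \left(101585 + 299922\right) + \left(19 - -2898\right) = 401507 + \left(19 + 2898\right) = 401507 + 2917 = 404424$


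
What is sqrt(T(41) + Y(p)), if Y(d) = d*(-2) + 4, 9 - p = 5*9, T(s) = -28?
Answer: 4*sqrt(3) ≈ 6.9282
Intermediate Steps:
p = -36 (p = 9 - 5*9 = 9 - 1*45 = 9 - 45 = -36)
Y(d) = 4 - 2*d (Y(d) = -2*d + 4 = 4 - 2*d)
sqrt(T(41) + Y(p)) = sqrt(-28 + (4 - 2*(-36))) = sqrt(-28 + (4 + 72)) = sqrt(-28 + 76) = sqrt(48) = 4*sqrt(3)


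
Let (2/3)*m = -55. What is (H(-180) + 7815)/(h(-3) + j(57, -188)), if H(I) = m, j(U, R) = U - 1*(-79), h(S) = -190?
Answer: -5155/36 ≈ -143.19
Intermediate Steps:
j(U, R) = 79 + U (j(U, R) = U + 79 = 79 + U)
m = -165/2 (m = (3/2)*(-55) = -165/2 ≈ -82.500)
H(I) = -165/2
(H(-180) + 7815)/(h(-3) + j(57, -188)) = (-165/2 + 7815)/(-190 + (79 + 57)) = 15465/(2*(-190 + 136)) = (15465/2)/(-54) = (15465/2)*(-1/54) = -5155/36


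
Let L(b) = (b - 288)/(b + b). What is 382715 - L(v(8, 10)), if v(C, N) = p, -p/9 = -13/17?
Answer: 9951121/26 ≈ 3.8274e+5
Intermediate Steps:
p = 117/17 (p = -(-117)/17 = -9*(-13/17) = 117/17 ≈ 6.8824)
v(C, N) = 117/17
L(b) = (-288 + b)/(2*b) (L(b) = (-288 + b)/((2*b)) = (-288 + b)*(1/(2*b)) = (-288 + b)/(2*b))
382715 - L(v(8, 10)) = 382715 - (-288 + 117/17)/(2*117/17) = 382715 - 17*(-4779)/(2*117*17) = 382715 - 1*(-531/26) = 382715 + 531/26 = 9951121/26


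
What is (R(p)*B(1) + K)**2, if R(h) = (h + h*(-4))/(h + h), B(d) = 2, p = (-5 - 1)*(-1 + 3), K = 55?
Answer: 2704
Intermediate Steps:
p = -12 (p = -6*2 = -12)
R(h) = -3/2 (R(h) = (h - 4*h)/((2*h)) = (-3*h)*(1/(2*h)) = -3/2)
(R(p)*B(1) + K)**2 = (-3/2*2 + 55)**2 = (-3 + 55)**2 = 52**2 = 2704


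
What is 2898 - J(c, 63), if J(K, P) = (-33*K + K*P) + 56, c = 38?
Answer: 1702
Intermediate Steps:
J(K, P) = 56 - 33*K + K*P
2898 - J(c, 63) = 2898 - (56 - 33*38 + 38*63) = 2898 - (56 - 1254 + 2394) = 2898 - 1*1196 = 2898 - 1196 = 1702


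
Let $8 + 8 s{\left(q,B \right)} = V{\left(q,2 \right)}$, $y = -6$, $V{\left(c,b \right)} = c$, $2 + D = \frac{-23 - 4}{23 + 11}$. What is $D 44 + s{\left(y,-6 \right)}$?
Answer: $- \frac{8479}{68} \approx -124.69$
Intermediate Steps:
$D = - \frac{95}{34}$ ($D = -2 + \frac{-23 - 4}{23 + 11} = -2 - \frac{27}{34} = - \frac{95}{34} \approx -2.7941$)
$s{\left(q,B \right)} = -1 + \frac{q}{8}$
$D 44 + s{\left(y,-6 \right)} = \left(- \frac{95}{34}\right) 44 + \left(-1 + \frac{1}{8} \left(-6\right)\right) = - \frac{2090}{17} - \frac{7}{4} = - \frac{8479}{68}$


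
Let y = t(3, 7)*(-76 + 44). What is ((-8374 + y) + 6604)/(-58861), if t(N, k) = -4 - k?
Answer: 1418/58861 ≈ 0.024091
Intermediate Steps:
y = 352 (y = (-4 - 1*7)*(-76 + 44) = (-4 - 7)*(-32) = -11*(-32) = 352)
((-8374 + y) + 6604)/(-58861) = ((-8374 + 352) + 6604)/(-58861) = (-8022 + 6604)*(-1/58861) = -1418*(-1/58861) = 1418/58861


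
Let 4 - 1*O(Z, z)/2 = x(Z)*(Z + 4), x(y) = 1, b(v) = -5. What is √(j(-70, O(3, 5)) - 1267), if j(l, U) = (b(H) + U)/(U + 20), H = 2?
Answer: I*√248486/14 ≈ 35.606*I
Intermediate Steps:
O(Z, z) = -2*Z (O(Z, z) = 8 - 2*(Z + 4) = 8 - 2*(4 + Z) = 8 + (-8 - 2*Z) = -2*Z)
j(l, U) = (-5 + U)/(20 + U) (j(l, U) = (-5 + U)/(U + 20) = (-5 + U)/(20 + U))
√(j(-70, O(3, 5)) - 1267) = √((-5 - 2*3)/(20 - 2*3) - 1267) = √((-5 - 6)/(20 - 6) - 1267) = √(-11/14 - 1267) = √(-17749/14) = I*√248486/14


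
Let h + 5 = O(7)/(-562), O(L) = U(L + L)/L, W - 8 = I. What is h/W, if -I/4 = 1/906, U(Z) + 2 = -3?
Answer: -8908245/14248948 ≈ -0.62519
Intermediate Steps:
U(Z) = -5 (U(Z) = -2 - 3 = -5)
I = -2/453 (I = -4/906 = -4*1/906 = -2/453 ≈ -0.0044150)
W = 3622/453 (W = 8 - 2/453 = 3622/453 ≈ 7.9956)
O(L) = -5/L
h = -19665/3934 (h = -5 - 5/7/(-562) = -5 - 5*⅐*(-1/562) = -5 - 5/7*(-1/562) = -5 + 5/3934 = -19665/3934 ≈ -4.9987)
h/W = -19665/(3934*3622/453) = -19665/3934*453/3622 = -8908245/14248948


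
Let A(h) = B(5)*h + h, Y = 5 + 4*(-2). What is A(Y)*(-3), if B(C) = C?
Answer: 54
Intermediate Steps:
Y = -3 (Y = 5 - 8 = -3)
A(h) = 6*h (A(h) = 5*h + h = 6*h)
A(Y)*(-3) = (6*(-3))*(-3) = -18*(-3) = 54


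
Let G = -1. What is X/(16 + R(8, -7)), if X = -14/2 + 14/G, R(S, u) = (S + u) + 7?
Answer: -7/8 ≈ -0.87500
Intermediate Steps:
R(S, u) = 7 + S + u
X = -21 (X = -14/2 + 14/(-1) = -14*1/2 + 14*(-1) = -7 - 14 = -21)
X/(16 + R(8, -7)) = -21/(16 + (7 + 8 - 7)) = -21/(16 + 8) = -21/24 = -21*1/24 = -7/8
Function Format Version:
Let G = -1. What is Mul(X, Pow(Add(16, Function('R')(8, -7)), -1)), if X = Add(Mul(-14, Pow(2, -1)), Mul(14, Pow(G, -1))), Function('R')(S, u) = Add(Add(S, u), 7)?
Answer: Rational(-7, 8) ≈ -0.87500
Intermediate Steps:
Function('R')(S, u) = Add(7, S, u)
X = -21 (X = Add(Mul(-14, Pow(2, -1)), Mul(14, Pow(-1, -1))) = Add(Mul(-14, Rational(1, 2)), Mul(14, -1)) = Add(-7, -14) = -21)
Mul(X, Pow(Add(16, Function('R')(8, -7)), -1)) = Mul(-21, Pow(Add(16, Add(7, 8, -7)), -1)) = Mul(-21, Pow(Add(16, 8), -1)) = Mul(-21, Pow(24, -1)) = Mul(-21, Rational(1, 24)) = Rational(-7, 8)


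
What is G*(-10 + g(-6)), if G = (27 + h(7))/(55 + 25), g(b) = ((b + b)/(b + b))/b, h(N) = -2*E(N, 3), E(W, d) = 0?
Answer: -549/160 ≈ -3.4313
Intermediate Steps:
h(N) = 0 (h(N) = -2*0 = 0)
g(b) = 1/b (g(b) = ((2*b)/((2*b)))/b = ((2*b)*(1/(2*b)))/b = 1/b)
G = 27/80 (G = (27 + 0)/(55 + 25) = 27/80 ≈ 0.33750)
G*(-10 + g(-6)) = 27*(-10 + 1/(-6))/80 = 27*(-10 - 1/6)/80 = (27/80)*(-61/6) = -549/160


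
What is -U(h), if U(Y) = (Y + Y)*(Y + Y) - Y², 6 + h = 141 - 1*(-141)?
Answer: -228528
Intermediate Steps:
h = 276 (h = -6 + (141 - 1*(-141)) = -6 + (141 + 141) = -6 + 282 = 276)
U(Y) = 3*Y² (U(Y) = (2*Y)*(2*Y) - Y² = 4*Y² - Y² = 3*Y²)
-U(h) = -3*276² = -3*76176 = -1*228528 = -228528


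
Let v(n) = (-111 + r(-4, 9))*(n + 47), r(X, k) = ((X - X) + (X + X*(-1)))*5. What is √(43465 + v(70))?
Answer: 7*√622 ≈ 174.58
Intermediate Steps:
r(X, k) = 0 (r(X, k) = (0 + (X - X))*5 = (0 + 0)*5 = 0*5 = 0)
v(n) = -5217 - 111*n (v(n) = (-111 + 0)*(n + 47) = -111*(47 + n) = -5217 - 111*n)
√(43465 + v(70)) = √(43465 + (-5217 - 111*70)) = √(43465 + (-5217 - 7770)) = √(43465 - 12987) = √30478 = 7*√622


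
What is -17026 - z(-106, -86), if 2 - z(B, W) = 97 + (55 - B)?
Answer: -16770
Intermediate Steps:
z(B, W) = -150 + B (z(B, W) = 2 - (97 + (55 - B)) = 2 - (152 - B) = 2 + (-152 + B) = -150 + B)
-17026 - z(-106, -86) = -17026 - (-150 - 106) = -17026 - 1*(-256) = -17026 + 256 = -16770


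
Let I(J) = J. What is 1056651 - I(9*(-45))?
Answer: 1057056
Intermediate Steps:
1056651 - I(9*(-45)) = 1056651 - 9*(-45) = 1056651 - 1*(-405) = 1056651 + 405 = 1057056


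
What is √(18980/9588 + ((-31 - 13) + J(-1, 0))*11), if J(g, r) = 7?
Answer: I*√2327089098/2397 ≈ 20.125*I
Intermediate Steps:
√(18980/9588 + ((-31 - 13) + J(-1, 0))*11) = √(18980/9588 + ((-31 - 13) + 7)*11) = √(18980*(1/9588) + (-44 + 7)*11) = √(4745/2397 - 37*11) = √(4745/2397 - 407) = √(-970834/2397) = I*√2327089098/2397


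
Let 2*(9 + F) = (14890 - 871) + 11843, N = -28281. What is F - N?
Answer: 41203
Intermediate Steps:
F = 12922 (F = -9 + ((14890 - 871) + 11843)/2 = -9 + (14019 + 11843)/2 = -9 + (1/2)*25862 = -9 + 12931 = 12922)
F - N = 12922 - 1*(-28281) = 12922 + 28281 = 41203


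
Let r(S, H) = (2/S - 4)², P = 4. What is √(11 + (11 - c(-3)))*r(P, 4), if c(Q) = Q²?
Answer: 49*√13/4 ≈ 44.168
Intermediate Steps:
r(S, H) = (-4 + 2/S)²
√(11 + (11 - c(-3)))*r(P, 4) = √(11 + (11 - 1*(-3)²))*(4*(-1 + 2*4)²/4²) = √(11 + (11 - 1*9))*(4*(1/16)*(-1 + 8)²) = √(11 + (11 - 9))*(4*(1/16)*7²) = √(11 + 2)*(4*(1/16)*49) = √13*(49/4) = 49*√13/4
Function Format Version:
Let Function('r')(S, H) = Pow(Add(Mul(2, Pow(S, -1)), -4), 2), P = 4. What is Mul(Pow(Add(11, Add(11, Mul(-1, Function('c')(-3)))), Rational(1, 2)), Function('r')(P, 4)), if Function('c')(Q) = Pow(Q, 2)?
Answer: Mul(Rational(49, 4), Pow(13, Rational(1, 2))) ≈ 44.168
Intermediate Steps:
Function('r')(S, H) = Pow(Add(-4, Mul(2, Pow(S, -1))), 2)
Mul(Pow(Add(11, Add(11, Mul(-1, Function('c')(-3)))), Rational(1, 2)), Function('r')(P, 4)) = Mul(Pow(Add(11, Add(11, Mul(-1, Pow(-3, 2)))), Rational(1, 2)), Mul(4, Pow(4, -2), Pow(Add(-1, Mul(2, 4)), 2))) = Mul(Pow(Add(11, Add(11, Mul(-1, 9))), Rational(1, 2)), Mul(4, Rational(1, 16), Pow(Add(-1, 8), 2))) = Mul(Pow(Add(11, Add(11, -9)), Rational(1, 2)), Mul(4, Rational(1, 16), Pow(7, 2))) = Mul(Pow(Add(11, 2), Rational(1, 2)), Mul(4, Rational(1, 16), 49)) = Mul(Pow(13, Rational(1, 2)), Rational(49, 4)) = Mul(Rational(49, 4), Pow(13, Rational(1, 2)))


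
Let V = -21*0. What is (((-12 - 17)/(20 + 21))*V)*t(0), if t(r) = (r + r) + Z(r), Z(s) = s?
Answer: 0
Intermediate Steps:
V = 0
t(r) = 3*r (t(r) = (r + r) + r = 2*r + r = 3*r)
(((-12 - 17)/(20 + 21))*V)*t(0) = (((-12 - 17)/(20 + 21))*0)*(3*0) = (-29/41*0)*0 = (-29*1/41*0)*0 = -29/41*0*0 = 0*0 = 0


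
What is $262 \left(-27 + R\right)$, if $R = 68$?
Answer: $10742$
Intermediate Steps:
$262 \left(-27 + R\right) = 262 \left(-27 + 68\right) = 262 \cdot 41 = 10742$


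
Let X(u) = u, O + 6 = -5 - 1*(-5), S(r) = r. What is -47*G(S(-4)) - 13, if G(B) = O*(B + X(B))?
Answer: -2269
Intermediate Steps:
O = -6 (O = -6 + (-5 - 1*(-5)) = -6 + (-5 + 5) = -6 + 0 = -6)
G(B) = -12*B (G(B) = -6*(B + B) = -12*B)
-47*G(S(-4)) - 13 = -(-564)*(-4) - 13 = -47*48 - 13 = -2256 - 13 = -2269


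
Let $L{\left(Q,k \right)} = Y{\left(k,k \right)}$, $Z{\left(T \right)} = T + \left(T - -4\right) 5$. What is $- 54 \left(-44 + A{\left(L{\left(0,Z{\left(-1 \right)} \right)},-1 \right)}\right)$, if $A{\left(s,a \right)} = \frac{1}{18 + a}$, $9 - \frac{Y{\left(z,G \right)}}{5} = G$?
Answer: $\frac{40338}{17} \approx 2372.8$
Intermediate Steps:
$Y{\left(z,G \right)} = 45 - 5 G$
$Z{\left(T \right)} = 20 + 6 T$ ($Z{\left(T \right)} = T + \left(T + 4\right) 5 = T + \left(4 + T\right) 5 = T + \left(20 + 5 T\right) = 20 + 6 T$)
$L{\left(Q,k \right)} = 45 - 5 k$
$- 54 \left(-44 + A{\left(L{\left(0,Z{\left(-1 \right)} \right)},-1 \right)}\right) = - 54 \left(-44 + \frac{1}{18 - 1}\right) = - 54 \left(-44 + \frac{1}{17}\right) = \left(-54\right) \left(- \frac{747}{17}\right) = \frac{40338}{17}$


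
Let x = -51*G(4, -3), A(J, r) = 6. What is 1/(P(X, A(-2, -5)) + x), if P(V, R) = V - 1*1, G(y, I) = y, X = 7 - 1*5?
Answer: -1/203 ≈ -0.0049261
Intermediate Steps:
X = 2 (X = 7 - 5 = 2)
P(V, R) = -1 + V (P(V, R) = V - 1 = -1 + V)
x = -204 (x = -51*4 = -204)
1/(P(X, A(-2, -5)) + x) = 1/((-1 + 2) - 204) = 1/(1 - 204) = 1/(-203) = -1/203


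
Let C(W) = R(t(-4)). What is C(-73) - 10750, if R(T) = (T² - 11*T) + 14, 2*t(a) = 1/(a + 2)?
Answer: -171731/16 ≈ -10733.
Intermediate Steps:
t(a) = 1/(2*(2 + a)) (t(a) = 1/(2*(a + 2)) = 1/(2*(2 + a)))
R(T) = 14 + T² - 11*T
C(W) = 269/16 (C(W) = 14 + (1/(2*(2 - 4)))² - 11/(2*(2 - 4)) = 14 + ((½)/(-2))² - 11/(2*(-2)) = 14 + ((½)*(-½))² - 11*(-1)/(2*2) = 14 + (-¼)² - 11*(-¼) = 14 + 1/16 + 11/4 = 269/16)
C(-73) - 10750 = 269/16 - 10750 = -171731/16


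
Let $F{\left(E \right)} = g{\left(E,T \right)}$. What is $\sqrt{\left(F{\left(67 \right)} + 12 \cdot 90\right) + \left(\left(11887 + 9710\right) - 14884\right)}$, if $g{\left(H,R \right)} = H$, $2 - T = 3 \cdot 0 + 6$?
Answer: $2 \sqrt{1965} \approx 88.657$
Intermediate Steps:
$T = -4$ ($T = 2 - \left(3 \cdot 0 + 6\right) = 2 - \left(0 + 6\right) = 2 - 6 = -4$)
$F{\left(E \right)} = E$
$\sqrt{\left(F{\left(67 \right)} + 12 \cdot 90\right) + \left(\left(11887 + 9710\right) - 14884\right)} = \sqrt{\left(67 + 12 \cdot 90\right) + \left(\left(11887 + 9710\right) - 14884\right)} = \sqrt{\left(67 + 1080\right) + \left(21597 - 14884\right)} = \sqrt{1147 + 6713} = \sqrt{7860} = 2 \sqrt{1965}$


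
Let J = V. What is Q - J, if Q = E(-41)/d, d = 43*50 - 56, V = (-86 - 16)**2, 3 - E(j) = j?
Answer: -10892966/1047 ≈ -10404.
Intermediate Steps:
E(j) = 3 - j
V = 10404 (V = (-102)**2 = 10404)
d = 2094 (d = 2150 - 56 = 2094)
Q = 22/1047 (Q = (3 - 1*(-41))/2094 = (3 + 41)*(1/2094) = 44*(1/2094) = 22/1047 ≈ 0.021012)
J = 10404
Q - J = 22/1047 - 1*10404 = 22/1047 - 10404 = -10892966/1047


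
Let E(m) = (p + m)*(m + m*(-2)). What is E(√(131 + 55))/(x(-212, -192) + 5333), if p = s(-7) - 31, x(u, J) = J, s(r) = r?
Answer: -186/5141 + 38*√186/5141 ≈ 0.064628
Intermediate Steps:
p = -38 (p = -7 - 31 = -38)
E(m) = -m*(-38 + m) (E(m) = (-38 + m)*(m + m*(-2)) = (-38 + m)*(m - 2*m) = (-38 + m)*(-m) = -m*(-38 + m))
E(√(131 + 55))/(x(-212, -192) + 5333) = (√(131 + 55)*(38 - √(131 + 55)))/(-192 + 5333) = (√186*(38 - √186))/5141 = (√186*(38 - √186))*(1/5141) = √186*(38 - √186)/5141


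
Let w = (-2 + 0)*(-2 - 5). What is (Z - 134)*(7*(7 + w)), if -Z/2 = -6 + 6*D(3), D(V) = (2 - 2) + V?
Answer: -23226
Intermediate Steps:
w = 14 (w = -2*(-7) = 14)
D(V) = V (D(V) = 0 + V = V)
Z = -24 (Z = -2*(-6 + 6*3) = -2*(-6 + 18) = -2*12 = -24)
(Z - 134)*(7*(7 + w)) = (-24 - 134)*(7*(7 + 14)) = -1106*21 = -158*147 = -23226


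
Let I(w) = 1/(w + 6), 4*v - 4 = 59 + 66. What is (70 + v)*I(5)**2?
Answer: 409/484 ≈ 0.84504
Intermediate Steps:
v = 129/4 (v = 1 + (59 + 66)/4 = 1 + (1/4)*125 = 1 + 125/4 = 129/4 ≈ 32.250)
I(w) = 1/(6 + w)
(70 + v)*I(5)**2 = (70 + 129/4)*(1/(6 + 5))**2 = 409*(1/11)**2/4 = (409/4)*(1/121) = 409/484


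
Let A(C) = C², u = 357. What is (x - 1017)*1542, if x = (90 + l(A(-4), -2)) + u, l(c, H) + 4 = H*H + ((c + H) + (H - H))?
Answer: -857352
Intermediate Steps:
l(c, H) = -4 + H + c + H² (l(c, H) = -4 + (H*H + ((c + H) + (H - H))) = -4 + (H² + ((H + c) + 0)) = -4 + (H² + (H + c)) = -4 + (H + c + H²) = -4 + H + c + H²)
x = 461 (x = (90 + (-4 - 2 + (-4)² + (-2)²)) + 357 = (90 + (-4 - 2 + 16 + 4)) + 357 = (90 + 14) + 357 = 104 + 357 = 461)
(x - 1017)*1542 = (461 - 1017)*1542 = -556*1542 = -857352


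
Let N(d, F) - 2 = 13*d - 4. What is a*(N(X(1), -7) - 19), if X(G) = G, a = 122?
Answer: -976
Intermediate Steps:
N(d, F) = -2 + 13*d (N(d, F) = 2 + (13*d - 4) = 2 + (-4 + 13*d) = -2 + 13*d)
a*(N(X(1), -7) - 19) = 122*((-2 + 13*1) - 19) = 122*((-2 + 13) - 19) = 122*(11 - 19) = 122*(-8) = -976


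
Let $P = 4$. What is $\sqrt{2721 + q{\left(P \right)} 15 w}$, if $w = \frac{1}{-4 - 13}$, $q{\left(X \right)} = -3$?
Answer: $\frac{\sqrt{787134}}{17} \approx 52.189$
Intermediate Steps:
$w = - \frac{1}{17}$ ($w = \frac{1}{-17} = - \frac{1}{17} \approx -0.058824$)
$\sqrt{2721 + q{\left(P \right)} 15 w} = \sqrt{2721 + \left(-3\right) 15 \left(- \frac{1}{17}\right)} = \sqrt{2721 - - \frac{45}{17}} = \sqrt{2721 + \frac{45}{17}} = \sqrt{\frac{46302}{17}} = \frac{\sqrt{787134}}{17}$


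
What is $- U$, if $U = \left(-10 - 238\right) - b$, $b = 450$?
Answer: $698$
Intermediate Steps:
$U = -698$ ($U = \left(-10 - 238\right) - 450 = -248 - 450 = -698$)
$- U = \left(-1\right) \left(-698\right) = 698$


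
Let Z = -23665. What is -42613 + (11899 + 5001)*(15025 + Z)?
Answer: -146058613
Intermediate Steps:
-42613 + (11899 + 5001)*(15025 + Z) = -42613 + (11899 + 5001)*(15025 - 23665) = -42613 + 16900*(-8640) = -42613 - 146016000 = -146058613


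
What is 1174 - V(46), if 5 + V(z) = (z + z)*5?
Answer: 719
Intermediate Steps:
V(z) = -5 + 10*z (V(z) = -5 + (z + z)*5 = -5 + (2*z)*5 = -5 + 10*z)
1174 - V(46) = 1174 - (-5 + 10*46) = 1174 - (-5 + 460) = 1174 - 1*455 = 1174 - 455 = 719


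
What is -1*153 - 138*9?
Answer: -1395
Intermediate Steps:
-1*153 - 138*9 = -153 - 1242 = -1395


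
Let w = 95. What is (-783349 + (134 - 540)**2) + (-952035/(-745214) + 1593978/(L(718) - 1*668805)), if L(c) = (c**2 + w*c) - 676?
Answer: -39524003333492301/63899864858 ≈ -6.1853e+5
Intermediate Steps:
L(c) = -676 + c**2 + 95*c (L(c) = (c**2 + 95*c) - 676 = -676 + c**2 + 95*c)
(-783349 + (134 - 540)**2) + (-952035/(-745214) + 1593978/(L(718) - 1*668805)) = (-783349 + (134 - 540)**2) + (-952035/(-745214) + 1593978/((-676 + 718**2 + 95*718) - 1*668805)) = (-783349 + (-406)**2) + (-952035*(-1/745214) + 1593978/((-676 + 515524 + 68210) - 668805)) = (-783349 + 164836) + (952035/745214 + 1593978/(583058 - 668805)) = -618513 + (952035/745214 + 1593978/(-85747)) = -618513 + (952035/745214 + 1593978*(-1/85747)) = -618513 + (952035/745214 - 1593978/85747) = -618513 - 1106220576147/63899864858 = -39524003333492301/63899864858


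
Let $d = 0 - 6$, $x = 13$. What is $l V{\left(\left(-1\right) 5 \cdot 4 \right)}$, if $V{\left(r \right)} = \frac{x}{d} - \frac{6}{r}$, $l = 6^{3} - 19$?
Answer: $- \frac{5516}{15} \approx -367.73$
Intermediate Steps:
$d = -6$ ($d = 0 - 6 = -6$)
$l = 197$ ($l = 216 - 19 = 197$)
$V{\left(r \right)} = - \frac{13}{6} - \frac{6}{r}$ ($V{\left(r \right)} = \frac{13}{-6} - \frac{6}{r} = 13 \left(- \frac{1}{6}\right) - \frac{6}{r} = - \frac{13}{6} - \frac{6}{r}$)
$l V{\left(\left(-1\right) 5 \cdot 4 \right)} = 197 \left(- \frac{13}{6} - \frac{6}{\left(-1\right) 5 \cdot 4}\right) = 197 \left(- \frac{13}{6} - \frac{6}{\left(-5\right) 4}\right) = 197 \left(- \frac{13}{6} - \frac{6}{-20}\right) = 197 \left(- \frac{13}{6} - - \frac{3}{10}\right) = 197 \left(- \frac{13}{6} + \frac{3}{10}\right) = 197 \left(- \frac{28}{15}\right) = - \frac{5516}{15}$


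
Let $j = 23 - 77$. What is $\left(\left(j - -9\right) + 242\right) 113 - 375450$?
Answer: $-353189$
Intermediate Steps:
$j = -54$ ($j = 23 - 77 = -54$)
$\left(\left(j - -9\right) + 242\right) 113 - 375450 = \left(\left(-54 - -9\right) + 242\right) 113 - 375450 = \left(\left(-54 + 9\right) + 242\right) 113 - 375450 = \left(-45 + 242\right) 113 - 375450 = 197 \cdot 113 - 375450 = 22261 - 375450 = -353189$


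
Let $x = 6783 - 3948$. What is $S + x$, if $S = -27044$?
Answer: $-24209$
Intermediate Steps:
$x = 2835$ ($x = 6783 - 3948 = 2835$)
$S + x = -27044 + 2835 = -24209$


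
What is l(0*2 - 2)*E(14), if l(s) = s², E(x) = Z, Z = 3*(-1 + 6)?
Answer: 60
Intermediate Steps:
Z = 15 (Z = 3*5 = 15)
E(x) = 15
l(0*2 - 2)*E(14) = (0*2 - 2)²*15 = (0 - 2)²*15 = (-2)²*15 = 4*15 = 60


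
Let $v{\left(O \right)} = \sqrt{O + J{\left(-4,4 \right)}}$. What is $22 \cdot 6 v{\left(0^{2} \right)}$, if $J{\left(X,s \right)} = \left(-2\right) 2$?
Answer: $264 i \approx 264.0 i$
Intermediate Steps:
$J{\left(X,s \right)} = -4$
$v{\left(O \right)} = \sqrt{-4 + O}$ ($v{\left(O \right)} = \sqrt{O - 4} = \sqrt{-4 + O}$)
$22 \cdot 6 v{\left(0^{2} \right)} = 22 \cdot 6 \sqrt{-4 + 0^{2}} = 132 \sqrt{-4 + 0} = 132 \sqrt{-4} = 132 \cdot 2 i = 264 i$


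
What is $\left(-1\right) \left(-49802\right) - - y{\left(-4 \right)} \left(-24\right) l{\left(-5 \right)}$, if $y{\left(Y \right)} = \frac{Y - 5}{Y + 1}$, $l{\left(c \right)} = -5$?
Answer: $50162$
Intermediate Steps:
$y{\left(Y \right)} = \frac{-5 + Y}{1 + Y}$
$\left(-1\right) \left(-49802\right) - - y{\left(-4 \right)} \left(-24\right) l{\left(-5 \right)} = \left(-1\right) \left(-49802\right) - - \frac{-5 - 4}{1 - 4} \left(-24\right) \left(-5\right) = 49802 - - \frac{1}{-3} \left(-9\right) \left(-24\right) \left(-5\right) = 49802 - - \left(- \frac{1}{3}\right) \left(-9\right) \left(-24\right) \left(-5\right) = 49802 - - 3 \left(-24\right) \left(-5\right) = 49802 - - \left(-72\right) \left(-5\right) = 49802 - \left(-1\right) 360 = 49802 - -360 = 49802 + 360 = 50162$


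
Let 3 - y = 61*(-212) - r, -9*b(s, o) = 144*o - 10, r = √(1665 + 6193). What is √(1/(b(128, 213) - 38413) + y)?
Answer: √(1832386993088924 + 141661151641*√7858)/376379 ≈ 114.12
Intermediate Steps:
r = √7858 ≈ 88.645
b(s, o) = 10/9 - 16*o (b(s, o) = -(144*o - 10)/9 = -(-10 + 144*o)/9 = 10/9 - 16*o)
y = 12935 + √7858 (y = 3 - (61*(-212) - √7858) = 3 - (-12932 - √7858) = 3 + (12932 + √7858) = 12935 + √7858 ≈ 13024.)
√(1/(b(128, 213) - 38413) + y) = √(1/((10/9 - 16*213) - 38413) + (12935 + √7858)) = √(1/((10/9 - 3408) - 38413) + (12935 + √7858)) = √(1/(-30662/9 - 38413) + (12935 + √7858)) = √(1/(-376379/9) + (12935 + √7858)) = √(-9/376379 + (12935 + √7858)) = √(4868462356/376379 + √7858)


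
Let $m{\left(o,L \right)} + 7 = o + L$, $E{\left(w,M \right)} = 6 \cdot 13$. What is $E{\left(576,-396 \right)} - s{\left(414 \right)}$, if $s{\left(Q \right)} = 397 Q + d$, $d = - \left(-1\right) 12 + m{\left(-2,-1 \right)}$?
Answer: $-164282$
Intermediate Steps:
$E{\left(w,M \right)} = 78$
$m{\left(o,L \right)} = -7 + L + o$ ($m{\left(o,L \right)} = -7 + \left(o + L\right) = -7 + \left(L + o\right) = -7 + L + o$)
$d = 2$ ($d = - \left(-1\right) 12 - 10 = \left(-1\right) \left(-12\right) - 10 = 12 - 10 = 2$)
$s{\left(Q \right)} = 2 + 397 Q$ ($s{\left(Q \right)} = 397 Q + 2 = 2 + 397 Q$)
$E{\left(576,-396 \right)} - s{\left(414 \right)} = 78 - \left(2 + 397 \cdot 414\right) = 78 - \left(2 + 164358\right) = 78 - 164360 = -164282$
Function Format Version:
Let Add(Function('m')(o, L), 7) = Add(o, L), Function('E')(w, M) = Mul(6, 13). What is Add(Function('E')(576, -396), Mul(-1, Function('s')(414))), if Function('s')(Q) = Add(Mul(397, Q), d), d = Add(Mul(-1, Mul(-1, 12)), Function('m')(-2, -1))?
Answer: -164282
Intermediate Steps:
Function('E')(w, M) = 78
Function('m')(o, L) = Add(-7, L, o) (Function('m')(o, L) = Add(-7, Add(o, L)) = Add(-7, Add(L, o)) = Add(-7, L, o))
d = 2 (d = Add(Mul(-1, Mul(-1, 12)), Add(-7, -1, -2)) = Add(Mul(-1, -12), -10) = Add(12, -10) = 2)
Function('s')(Q) = Add(2, Mul(397, Q)) (Function('s')(Q) = Add(Mul(397, Q), 2) = Add(2, Mul(397, Q)))
Add(Function('E')(576, -396), Mul(-1, Function('s')(414))) = Add(78, Mul(-1, Add(2, Mul(397, 414)))) = Add(78, Mul(-1, Add(2, 164358))) = Add(78, Mul(-1, 164360)) = Add(78, -164360) = -164282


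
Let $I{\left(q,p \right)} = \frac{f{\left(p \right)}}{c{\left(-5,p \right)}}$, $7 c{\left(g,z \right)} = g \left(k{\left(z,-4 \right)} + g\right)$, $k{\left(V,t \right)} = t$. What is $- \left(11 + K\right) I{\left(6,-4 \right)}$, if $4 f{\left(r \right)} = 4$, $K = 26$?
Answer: $- \frac{259}{45} \approx -5.7556$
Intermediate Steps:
$f{\left(r \right)} = 1$ ($f{\left(r \right)} = \frac{1}{4} \cdot 4 = 1$)
$c{\left(g,z \right)} = \frac{g \left(-4 + g\right)}{7}$
$I{\left(q,p \right)} = \frac{7}{45}$ ($I{\left(q,p \right)} = 1 \frac{1}{\frac{1}{7} \left(-5\right) \left(-4 - 5\right)} = 1 \frac{1}{\frac{1}{7} \left(-5\right) \left(-9\right)} = 1 \frac{1}{\frac{45}{7}} = 1 \cdot \frac{7}{45} = \frac{7}{45}$)
$- \left(11 + K\right) I{\left(6,-4 \right)} = - \frac{\left(11 + 26\right) 7}{45} = - \frac{37 \cdot 7}{45} = \left(-1\right) \frac{259}{45} = - \frac{259}{45}$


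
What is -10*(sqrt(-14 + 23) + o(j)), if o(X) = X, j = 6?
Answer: -90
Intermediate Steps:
-10*(sqrt(-14 + 23) + o(j)) = -10*(sqrt(-14 + 23) + 6) = -10*(sqrt(9) + 6) = -10*(3 + 6) = -10*9 = -90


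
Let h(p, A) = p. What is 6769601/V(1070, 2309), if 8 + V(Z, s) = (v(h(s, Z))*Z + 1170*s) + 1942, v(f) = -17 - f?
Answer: 6769601/214644 ≈ 31.539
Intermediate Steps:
V(Z, s) = 1934 + 1170*s + Z*(-17 - s) (V(Z, s) = -8 + (((-17 - s)*Z + 1170*s) + 1942) = -8 + ((Z*(-17 - s) + 1170*s) + 1942) = -8 + ((1170*s + Z*(-17 - s)) + 1942) = -8 + (1942 + 1170*s + Z*(-17 - s)) = 1934 + 1170*s + Z*(-17 - s))
6769601/V(1070, 2309) = 6769601/(1934 + 1170*2309 - 1*1070*(17 + 2309)) = 6769601/(1934 + 2701530 - 1*1070*2326) = 6769601/(1934 + 2701530 - 2488820) = 6769601/214644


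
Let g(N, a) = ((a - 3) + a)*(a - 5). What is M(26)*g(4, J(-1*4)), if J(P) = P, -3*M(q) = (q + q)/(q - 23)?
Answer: -572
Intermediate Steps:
M(q) = -2*q/(3*(-23 + q)) (M(q) = -(q + q)/(3*(q - 23)) = -2*q/(3*(-23 + q)))
g(N, a) = (-5 + a)*(-3 + 2*a) (g(N, a) = ((-3 + a) + a)*(-5 + a) = (-3 + 2*a)*(-5 + a) = (-5 + a)*(-3 + 2*a))
M(26)*g(4, J(-1*4)) = (-2*26/(-69 + 3*26))*(15 - (-13)*4 + 2*(-1*4)²) = (-2*26/(-69 + 78))*(15 - 13*(-4) + 2*(-4)²) = (-2*26/9)*(15 + 52 + 2*16) = (-2*26*⅑)*(15 + 52 + 32) = -52/9*99 = -572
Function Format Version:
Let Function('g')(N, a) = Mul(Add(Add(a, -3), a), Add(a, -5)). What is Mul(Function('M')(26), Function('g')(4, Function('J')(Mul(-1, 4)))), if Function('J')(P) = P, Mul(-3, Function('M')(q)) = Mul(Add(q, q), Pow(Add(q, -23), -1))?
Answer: -572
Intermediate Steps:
Function('M')(q) = Mul(Rational(-2, 3), q, Pow(Add(-23, q), -1)) (Function('M')(q) = Mul(Rational(-1, 3), Mul(Add(q, q), Pow(Add(q, -23), -1))) = Mul(Rational(-1, 3), Mul(Mul(2, q), Pow(Add(-23, q), -1))) = Mul(Rational(-1, 3), Mul(2, q, Pow(Add(-23, q), -1))) = Mul(Rational(-2, 3), q, Pow(Add(-23, q), -1)))
Function('g')(N, a) = Mul(Add(-5, a), Add(-3, Mul(2, a))) (Function('g')(N, a) = Mul(Add(Add(-3, a), a), Add(-5, a)) = Mul(Add(-3, Mul(2, a)), Add(-5, a)) = Mul(Add(-5, a), Add(-3, Mul(2, a))))
Mul(Function('M')(26), Function('g')(4, Function('J')(Mul(-1, 4)))) = Mul(Mul(-2, 26, Pow(Add(-69, Mul(3, 26)), -1)), Add(15, Mul(-13, Mul(-1, 4)), Mul(2, Pow(Mul(-1, 4), 2)))) = Mul(Mul(-2, 26, Pow(Add(-69, 78), -1)), Add(15, Mul(-13, -4), Mul(2, Pow(-4, 2)))) = Mul(Mul(-2, 26, Pow(9, -1)), Add(15, 52, Mul(2, 16))) = Mul(Mul(-2, 26, Rational(1, 9)), Add(15, 52, 32)) = Mul(Rational(-52, 9), 99) = -572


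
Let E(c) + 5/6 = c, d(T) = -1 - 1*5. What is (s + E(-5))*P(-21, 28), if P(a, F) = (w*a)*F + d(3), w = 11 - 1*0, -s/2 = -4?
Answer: -14027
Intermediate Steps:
s = 8 (s = -2*(-4) = 8)
w = 11 (w = 11 + 0 = 11)
d(T) = -6 (d(T) = -1 - 5 = -6)
E(c) = -5/6 + c
P(a, F) = -6 + 11*F*a (P(a, F) = (11*a)*F - 6 = 11*F*a - 6 = -6 + 11*F*a)
(s + E(-5))*P(-21, 28) = (8 + (-5/6 - 5))*(-6 + 11*28*(-21)) = (8 - 35/6)*(-6 - 6468) = (13/6)*(-6474) = -14027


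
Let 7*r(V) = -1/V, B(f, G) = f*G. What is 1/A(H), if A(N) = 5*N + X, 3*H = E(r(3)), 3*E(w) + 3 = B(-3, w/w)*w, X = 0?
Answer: -63/100 ≈ -0.63000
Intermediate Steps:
B(f, G) = G*f
r(V) = -1/(7*V) (r(V) = (-1/V)/7 = -1/(7*V))
E(w) = -1 - w (E(w) = -1 + (((w/w)*(-3))*w)/3 = -1 + ((1*(-3))*w)/3 = -1 + (-3*w)/3 = -1 - w)
H = -20/63 (H = (-1 - (-1)/(7*3))/3 = (-1 - 1*(-1/21))/3 = (-1 + 1/21)/3 = (⅓)*(-20/21) = -20/63 ≈ -0.31746)
A(N) = 5*N (A(N) = 5*N + 0 = 5*N)
1/A(H) = 1/(5*(-20/63)) = 1/(-100/63) = -63/100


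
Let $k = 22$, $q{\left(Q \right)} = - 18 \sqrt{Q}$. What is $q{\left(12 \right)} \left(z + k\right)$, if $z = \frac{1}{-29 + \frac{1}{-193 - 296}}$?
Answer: $- \frac{5607270 \sqrt{3}}{7091} \approx -1369.6$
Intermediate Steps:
$z = - \frac{489}{14182}$ ($z = \frac{1}{-29 + \frac{1}{-489}} = \frac{1}{-29 - \frac{1}{489}} = \frac{1}{- \frac{14182}{489}} = - \frac{489}{14182} \approx -0.03448$)
$q{\left(12 \right)} \left(z + k\right) = - 18 \sqrt{12} \left(- \frac{489}{14182} + 22\right) = - 18 \cdot 2 \sqrt{3} \cdot \frac{311515}{14182} = - 36 \sqrt{3} \cdot \frac{311515}{14182} = - \frac{5607270 \sqrt{3}}{7091}$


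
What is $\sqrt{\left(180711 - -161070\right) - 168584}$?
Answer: $\sqrt{173197} \approx 416.17$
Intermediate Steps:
$\sqrt{\left(180711 - -161070\right) - 168584} = \sqrt{\left(180711 + 161070\right) - 168584} = \sqrt{341781 - 168584} = \sqrt{173197}$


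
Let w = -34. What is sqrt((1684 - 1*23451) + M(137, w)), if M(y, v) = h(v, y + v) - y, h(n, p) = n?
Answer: I*sqrt(21938) ≈ 148.11*I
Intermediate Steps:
M(y, v) = v - y
sqrt((1684 - 1*23451) + M(137, w)) = sqrt((1684 - 1*23451) + (-34 - 1*137)) = sqrt((1684 - 23451) + (-34 - 137)) = sqrt(-21767 - 171) = sqrt(-21938) = I*sqrt(21938)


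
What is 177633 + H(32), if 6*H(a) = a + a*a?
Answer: 177809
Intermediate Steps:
H(a) = a/6 + a²/6 (H(a) = (a + a*a)/6 = (a + a²)/6 = a/6 + a²/6)
177633 + H(32) = 177633 + (⅙)*32*(1 + 32) = 177633 + (⅙)*32*33 = 177633 + 176 = 177809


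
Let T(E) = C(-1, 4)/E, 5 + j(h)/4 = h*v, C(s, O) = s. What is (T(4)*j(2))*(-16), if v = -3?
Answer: -176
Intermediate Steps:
j(h) = -20 - 12*h (j(h) = -20 + 4*(h*(-3)) = -20 + 4*(-3*h) = -20 - 12*h)
T(E) = -1/E
(T(4)*j(2))*(-16) = ((-1/4)*(-20 - 12*2))*(-16) = ((-1*1/4)*(-20 - 24))*(-16) = -1/4*(-44)*(-16) = 11*(-16) = -176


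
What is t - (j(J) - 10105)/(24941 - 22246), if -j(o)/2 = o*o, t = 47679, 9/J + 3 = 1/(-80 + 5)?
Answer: 656352280201/13764982 ≈ 47683.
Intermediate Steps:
J = -675/226 (J = 9/(-3 + 1/(-80 + 5)) = 9/(-3 + 1/(-75)) = 9/(-3 - 1/75) = 9/(-226/75) = 9*(-75/226) = -675/226 ≈ -2.9867)
j(o) = -2*o**2 (j(o) = -2*o*o = -2*o**2)
t - (j(J) - 10105)/(24941 - 22246) = 47679 - (-2*(-675/226)**2 - 10105)/(24941 - 22246) = 47679 - (-2*455625/51076 - 10105)/2695 = 47679 - (-455625/25538 - 10105)/2695 = 47679 - (-258517115)/(25538*2695) = 47679 - 1*(-51703423/13764982) = 47679 + 51703423/13764982 = 656352280201/13764982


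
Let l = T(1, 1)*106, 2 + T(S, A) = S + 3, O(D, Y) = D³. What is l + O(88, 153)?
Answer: 681684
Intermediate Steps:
T(S, A) = 1 + S (T(S, A) = -2 + (S + 3) = -2 + (3 + S) = 1 + S)
l = 212 (l = (1 + 1)*106 = 2*106 = 212)
l + O(88, 153) = 212 + 88³ = 212 + 681472 = 681684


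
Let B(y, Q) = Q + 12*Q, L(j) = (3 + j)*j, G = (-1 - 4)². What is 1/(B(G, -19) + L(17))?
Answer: 1/93 ≈ 0.010753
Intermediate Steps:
G = 25 (G = (-5)² = 25)
L(j) = j*(3 + j)
B(y, Q) = 13*Q
1/(B(G, -19) + L(17)) = 1/(13*(-19) + 17*(3 + 17)) = 1/(-247 + 17*20) = 1/(-247 + 340) = 1/93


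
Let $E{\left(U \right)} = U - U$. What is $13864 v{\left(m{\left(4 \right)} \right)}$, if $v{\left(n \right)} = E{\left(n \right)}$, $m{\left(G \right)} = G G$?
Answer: $0$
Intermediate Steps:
$m{\left(G \right)} = G^{2}$
$E{\left(U \right)} = 0$
$v{\left(n \right)} = 0$
$13864 v{\left(m{\left(4 \right)} \right)} = 13864 \cdot 0 = 0$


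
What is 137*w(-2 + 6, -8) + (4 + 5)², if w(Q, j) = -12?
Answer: -1563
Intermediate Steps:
137*w(-2 + 6, -8) + (4 + 5)² = 137*(-12) + (4 + 5)² = -1644 + 9² = -1644 + 81 = -1563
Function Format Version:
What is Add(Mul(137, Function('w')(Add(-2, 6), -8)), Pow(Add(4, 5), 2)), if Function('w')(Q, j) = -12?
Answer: -1563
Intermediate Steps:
Add(Mul(137, Function('w')(Add(-2, 6), -8)), Pow(Add(4, 5), 2)) = Add(Mul(137, -12), Pow(Add(4, 5), 2)) = Add(-1644, Pow(9, 2)) = Add(-1644, 81) = -1563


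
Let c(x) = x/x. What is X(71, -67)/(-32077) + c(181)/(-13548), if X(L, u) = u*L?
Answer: 64415759/434579196 ≈ 0.14823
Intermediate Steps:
c(x) = 1
X(L, u) = L*u
X(71, -67)/(-32077) + c(181)/(-13548) = (71*(-67))/(-32077) + 1/(-13548) = -4757*(-1/32077) + 1*(-1/13548) = 4757/32077 - 1/13548 = 64415759/434579196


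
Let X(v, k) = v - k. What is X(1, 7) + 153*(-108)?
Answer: -16530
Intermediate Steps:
X(1, 7) + 153*(-108) = (1 - 1*7) + 153*(-108) = (1 - 7) - 16524 = -6 - 16524 = -16530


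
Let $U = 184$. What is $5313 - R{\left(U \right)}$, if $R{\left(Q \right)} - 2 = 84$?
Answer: $5227$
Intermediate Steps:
$R{\left(Q \right)} = 86$ ($R{\left(Q \right)} = 2 + 84 = 86$)
$5313 - R{\left(U \right)} = 5313 - 86 = 5227$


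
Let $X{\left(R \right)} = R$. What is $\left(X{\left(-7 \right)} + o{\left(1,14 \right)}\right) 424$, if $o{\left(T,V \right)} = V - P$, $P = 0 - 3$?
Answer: $4240$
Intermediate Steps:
$P = -3$ ($P = 0 - 3 = -3$)
$o{\left(T,V \right)} = 3 + V$ ($o{\left(T,V \right)} = V - -3 = V + 3 = 3 + V$)
$\left(X{\left(-7 \right)} + o{\left(1,14 \right)}\right) 424 = \left(-7 + \left(3 + 14\right)\right) 424 = \left(-7 + 17\right) 424 = 10 \cdot 424 = 4240$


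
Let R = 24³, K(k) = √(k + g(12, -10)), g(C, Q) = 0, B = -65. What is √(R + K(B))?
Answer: √(13824 + I*√65) ≈ 117.58 + 0.0343*I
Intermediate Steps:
K(k) = √k (K(k) = √(k + 0) = √k)
R = 13824
√(R + K(B)) = √(13824 + √(-65)) = √(13824 + I*√65)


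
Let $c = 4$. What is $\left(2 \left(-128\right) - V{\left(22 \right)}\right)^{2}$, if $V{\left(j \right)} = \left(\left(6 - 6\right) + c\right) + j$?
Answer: $79524$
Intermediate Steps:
$V{\left(j \right)} = 4 + j$ ($V{\left(j \right)} = \left(\left(6 - 6\right) + 4\right) + j = \left(0 + 4\right) + j = 4 + j$)
$\left(2 \left(-128\right) - V{\left(22 \right)}\right)^{2} = \left(2 \left(-128\right) - \left(4 + 22\right)\right)^{2} = \left(-256 - 26\right)^{2} = \left(-282\right)^{2} = 79524$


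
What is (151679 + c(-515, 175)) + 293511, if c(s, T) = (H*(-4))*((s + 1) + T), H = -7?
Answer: 435698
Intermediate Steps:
c(s, T) = 28 + 28*T + 28*s (c(s, T) = (-7*(-4))*((s + 1) + T) = 28*((1 + s) + T) = 28*(1 + T + s) = 28 + 28*T + 28*s)
(151679 + c(-515, 175)) + 293511 = (151679 + (28 + 28*175 + 28*(-515))) + 293511 = (151679 + (28 + 4900 - 14420)) + 293511 = (151679 - 9492) + 293511 = 142187 + 293511 = 435698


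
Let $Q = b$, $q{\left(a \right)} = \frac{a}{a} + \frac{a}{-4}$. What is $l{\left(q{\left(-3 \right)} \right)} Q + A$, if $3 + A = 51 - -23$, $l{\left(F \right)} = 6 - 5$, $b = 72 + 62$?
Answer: $205$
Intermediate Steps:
$b = 134$
$q{\left(a \right)} = 1 - \frac{a}{4}$ ($q{\left(a \right)} = 1 + a \left(- \frac{1}{4}\right) = 1 - \frac{a}{4}$)
$l{\left(F \right)} = 1$
$Q = 134$
$A = 71$ ($A = -3 + \left(51 - -23\right) = -3 + \left(51 + 23\right) = -3 + 74 = 71$)
$l{\left(q{\left(-3 \right)} \right)} Q + A = 1 \cdot 134 + 71 = 134 + 71 = 205$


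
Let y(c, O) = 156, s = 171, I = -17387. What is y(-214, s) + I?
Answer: -17231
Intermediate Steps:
y(-214, s) + I = 156 - 17387 = -17231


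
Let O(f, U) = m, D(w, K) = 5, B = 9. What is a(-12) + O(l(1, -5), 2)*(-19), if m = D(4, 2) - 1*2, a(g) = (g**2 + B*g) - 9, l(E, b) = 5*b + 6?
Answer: -30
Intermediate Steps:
l(E, b) = 6 + 5*b
a(g) = -9 + g**2 + 9*g (a(g) = (g**2 + 9*g) - 9 = -9 + g**2 + 9*g)
m = 3 (m = 5 - 1*2 = 5 - 2 = 3)
O(f, U) = 3
a(-12) + O(l(1, -5), 2)*(-19) = (-9 + (-12)**2 + 9*(-12)) + 3*(-19) = (-9 + 144 - 108) - 57 = 27 - 57 = -30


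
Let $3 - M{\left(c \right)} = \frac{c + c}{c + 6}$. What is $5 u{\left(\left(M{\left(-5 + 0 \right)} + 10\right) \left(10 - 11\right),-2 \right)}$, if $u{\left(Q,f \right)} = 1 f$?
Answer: $-10$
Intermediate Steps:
$M{\left(c \right)} = 3 - \frac{2 c}{6 + c}$ ($M{\left(c \right)} = 3 - \frac{c + c}{c + 6} = 3 - \frac{2 c}{6 + c}$)
$u{\left(Q,f \right)} = f$
$5 u{\left(\left(M{\left(-5 + 0 \right)} + 10\right) \left(10 - 11\right),-2 \right)} = 5 \left(-2\right) = -10$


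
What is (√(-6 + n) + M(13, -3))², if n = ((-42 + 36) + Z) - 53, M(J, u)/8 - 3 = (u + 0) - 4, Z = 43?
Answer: (32 - I*√22)² ≈ 1002.0 - 300.19*I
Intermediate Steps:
M(J, u) = -8 + 8*u (M(J, u) = 24 + 8*((u + 0) - 4) = 24 + 8*(u - 4) = 24 + 8*(-4 + u) = 24 + (-32 + 8*u) = -8 + 8*u)
n = -16 (n = ((-42 + 36) + 43) - 53 = (-6 + 43) - 53 = 37 - 53 = -16)
(√(-6 + n) + M(13, -3))² = (√(-6 - 16) + (-8 + 8*(-3)))² = (√(-22) + (-8 - 24))² = (I*√22 - 32)² = (-32 + I*√22)²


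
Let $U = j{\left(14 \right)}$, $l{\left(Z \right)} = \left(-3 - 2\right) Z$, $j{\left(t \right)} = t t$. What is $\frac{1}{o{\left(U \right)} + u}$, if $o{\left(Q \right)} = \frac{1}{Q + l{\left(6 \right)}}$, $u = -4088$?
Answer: $- \frac{166}{678607} \approx -0.00024462$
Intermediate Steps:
$j{\left(t \right)} = t^{2}$
$l{\left(Z \right)} = - 5 Z$
$U = 196$ ($U = 14^{2} = 196$)
$o{\left(Q \right)} = \frac{1}{-30 + Q}$ ($o{\left(Q \right)} = \frac{1}{Q - 30} = \frac{1}{-30 + Q}$)
$\frac{1}{o{\left(U \right)} + u} = \frac{1}{\frac{1}{-30 + 196} - 4088} = \frac{1}{\frac{1}{166} - 4088} = \frac{1}{- \frac{678607}{166}} = - \frac{166}{678607}$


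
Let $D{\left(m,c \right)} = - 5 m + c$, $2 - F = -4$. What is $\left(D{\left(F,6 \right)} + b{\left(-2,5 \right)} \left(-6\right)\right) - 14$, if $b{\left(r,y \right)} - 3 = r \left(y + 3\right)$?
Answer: $40$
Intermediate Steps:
$b{\left(r,y \right)} = 3 + r \left(3 + y\right)$ ($b{\left(r,y \right)} = 3 + r \left(y + 3\right) = 3 + r \left(3 + y\right)$)
$F = 6$ ($F = 2 - -4 = 2 + 4 = 6$)
$D{\left(m,c \right)} = c - 5 m$
$\left(D{\left(F,6 \right)} + b{\left(-2,5 \right)} \left(-6\right)\right) - 14 = \left(\left(6 - 30\right) + \left(3 + 3 \left(-2\right) - 10\right) \left(-6\right)\right) - 14 = \left(\left(6 - 30\right) + \left(3 - 6 - 10\right) \left(-6\right)\right) - 14 = \left(-24 - -78\right) - 14 = \left(-24 + 78\right) - 14 = 54 - 14 = 40$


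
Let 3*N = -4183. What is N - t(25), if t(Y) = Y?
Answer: -4258/3 ≈ -1419.3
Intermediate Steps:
N = -4183/3 (N = (⅓)*(-4183) = -4183/3 ≈ -1394.3)
N - t(25) = -4183/3 - 1*25 = -4183/3 - 25 = -4258/3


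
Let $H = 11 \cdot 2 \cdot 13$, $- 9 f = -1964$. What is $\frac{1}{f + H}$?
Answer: $\frac{9}{4538} \approx 0.0019833$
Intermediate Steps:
$f = \frac{1964}{9}$ ($f = \left(- \frac{1}{9}\right) \left(-1964\right) = \frac{1964}{9} \approx 218.22$)
$H = 286$ ($H = 22 \cdot 13 = 286$)
$\frac{1}{f + H} = \frac{1}{\frac{1964}{9} + 286} = \frac{1}{\frac{4538}{9}} = \frac{9}{4538}$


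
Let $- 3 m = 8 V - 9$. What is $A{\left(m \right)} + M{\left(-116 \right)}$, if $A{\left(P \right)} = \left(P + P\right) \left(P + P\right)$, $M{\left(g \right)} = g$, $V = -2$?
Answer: $\frac{1456}{9} \approx 161.78$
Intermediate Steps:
$m = \frac{25}{3}$ ($m = - \frac{8 \left(-2\right) - 9}{3} = - \frac{-16 - 9}{3} = \left(- \frac{1}{3}\right) \left(-25\right) = \frac{25}{3} \approx 8.3333$)
$A{\left(P \right)} = 4 P^{2}$ ($A{\left(P \right)} = 2 P 2 P = 4 P^{2}$)
$A{\left(m \right)} + M{\left(-116 \right)} = 4 \left(\frac{25}{3}\right)^{2} - 116 = 4 \cdot \frac{625}{9} - 116 = \frac{2500}{9} - 116 = \frac{1456}{9}$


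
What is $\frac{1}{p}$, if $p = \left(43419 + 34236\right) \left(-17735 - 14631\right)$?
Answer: $- \frac{1}{2513381730} \approx -3.9787 \cdot 10^{-10}$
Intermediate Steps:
$p = -2513381730$ ($p = 77655 \left(-32366\right) = -2513381730$)
$\frac{1}{p} = \frac{1}{-2513381730} = - \frac{1}{2513381730}$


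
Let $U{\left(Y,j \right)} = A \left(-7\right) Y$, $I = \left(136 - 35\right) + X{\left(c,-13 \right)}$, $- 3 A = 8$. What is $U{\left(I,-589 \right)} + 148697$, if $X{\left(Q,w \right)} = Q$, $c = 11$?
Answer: $\frac{452363}{3} \approx 1.5079 \cdot 10^{5}$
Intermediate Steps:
$A = - \frac{8}{3}$ ($A = \left(- \frac{1}{3}\right) 8 = - \frac{8}{3} \approx -2.6667$)
$I = 112$ ($I = \left(136 - 35\right) + 11 = 101 + 11 = 112$)
$U{\left(Y,j \right)} = \frac{56 Y}{3}$ ($U{\left(Y,j \right)} = \left(- \frac{8}{3}\right) \left(-7\right) Y = \frac{56 Y}{3}$)
$U{\left(I,-589 \right)} + 148697 = \frac{56}{3} \cdot 112 + 148697 = \frac{6272}{3} + 148697 = \frac{452363}{3}$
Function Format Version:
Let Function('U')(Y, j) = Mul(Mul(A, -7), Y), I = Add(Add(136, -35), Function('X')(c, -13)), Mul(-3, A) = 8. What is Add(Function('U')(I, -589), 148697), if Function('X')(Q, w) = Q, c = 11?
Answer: Rational(452363, 3) ≈ 1.5079e+5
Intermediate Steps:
A = Rational(-8, 3) (A = Mul(Rational(-1, 3), 8) = Rational(-8, 3) ≈ -2.6667)
I = 112 (I = Add(Add(136, -35), 11) = Add(101, 11) = 112)
Function('U')(Y, j) = Mul(Rational(56, 3), Y) (Function('U')(Y, j) = Mul(Mul(Rational(-8, 3), -7), Y) = Mul(Rational(56, 3), Y))
Add(Function('U')(I, -589), 148697) = Add(Mul(Rational(56, 3), 112), 148697) = Add(Rational(6272, 3), 148697) = Rational(452363, 3)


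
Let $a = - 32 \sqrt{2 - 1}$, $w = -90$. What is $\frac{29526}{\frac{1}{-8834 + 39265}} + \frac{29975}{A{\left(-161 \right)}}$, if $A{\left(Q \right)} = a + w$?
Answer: $\frac{109617666157}{122} \approx 8.9851 \cdot 10^{8}$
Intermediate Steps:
$a = -32$ ($a = - 32 \sqrt{1} = \left(-32\right) 1 = -32$)
$A{\left(Q \right)} = -122$ ($A{\left(Q \right)} = -32 - 90 = -122$)
$\frac{29526}{\frac{1}{-8834 + 39265}} + \frac{29975}{A{\left(-161 \right)}} = \frac{29526}{\frac{1}{-8834 + 39265}} + \frac{29975}{-122} = \frac{29526}{\frac{1}{30431}} + 29975 \left(- \frac{1}{122}\right) = 29526 \frac{1}{\frac{1}{30431}} - \frac{29975}{122} = 29526 \cdot 30431 - \frac{29975}{122} = 898505706 - \frac{29975}{122} = \frac{109617666157}{122}$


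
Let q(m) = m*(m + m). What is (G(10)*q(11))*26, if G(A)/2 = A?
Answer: 125840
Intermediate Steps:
G(A) = 2*A
q(m) = 2*m² (q(m) = m*(2*m) = 2*m²)
(G(10)*q(11))*26 = ((2*10)*(2*11²))*26 = (20*(2*121))*26 = (20*242)*26 = 4840*26 = 125840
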